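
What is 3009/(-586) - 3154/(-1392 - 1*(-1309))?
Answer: 19259/586 ≈ 32.865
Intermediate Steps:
3009/(-586) - 3154/(-1392 - 1*(-1309)) = 3009*(-1/586) - 3154/(-1392 + 1309) = -3009/586 - 3154/(-83) = -3009/586 - 3154*(-1/83) = -3009/586 + 38 = 19259/586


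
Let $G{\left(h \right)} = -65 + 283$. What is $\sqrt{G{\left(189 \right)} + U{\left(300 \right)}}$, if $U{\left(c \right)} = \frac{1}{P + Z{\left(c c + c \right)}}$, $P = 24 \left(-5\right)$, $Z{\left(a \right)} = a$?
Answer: $\frac{7 \sqrt{1005028545}}{15030} \approx 14.765$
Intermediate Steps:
$P = -120$
$G{\left(h \right)} = 218$
$U{\left(c \right)} = \frac{1}{-120 + c + c^{2}}$ ($U{\left(c \right)} = \frac{1}{-120 + \left(c c + c\right)} = \frac{1}{-120 + \left(c^{2} + c\right)} = \frac{1}{-120 + \left(c + c^{2}\right)} = \frac{1}{-120 + c + c^{2}}$)
$\sqrt{G{\left(189 \right)} + U{\left(300 \right)}} = \sqrt{218 + \frac{1}{-120 + 300 \left(1 + 300\right)}} = \sqrt{218 + \frac{1}{-120 + 300 \cdot 301}} = \sqrt{218 + \frac{1}{-120 + 90300}} = \sqrt{218 + \frac{1}{90180}} = \sqrt{\frac{19659241}{90180}} = \frac{7 \sqrt{1005028545}}{15030}$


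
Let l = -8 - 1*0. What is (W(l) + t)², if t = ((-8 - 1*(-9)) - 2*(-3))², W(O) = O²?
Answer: 12769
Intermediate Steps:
l = -8 (l = -8 + 0 = -8)
t = 49 (t = ((-8 + 9) + 6)² = (1 + 6)² = 7² = 49)
(W(l) + t)² = ((-8)² + 49)² = (64 + 49)² = 113² = 12769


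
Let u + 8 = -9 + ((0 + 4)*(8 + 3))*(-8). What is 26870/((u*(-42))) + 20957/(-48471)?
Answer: 162937364/125200593 ≈ 1.3014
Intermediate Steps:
u = -369 (u = -8 + (-9 + ((0 + 4)*(8 + 3))*(-8)) = -8 + (-9 + (4*11)*(-8)) = -8 + (-9 + 44*(-8)) = -8 + (-9 - 352) = -8 - 361 = -369)
26870/((u*(-42))) + 20957/(-48471) = 26870/((-369*(-42))) + 20957/(-48471) = 26870/15498 + 20957*(-1/48471) = 26870*(1/15498) - 20957/48471 = 13435/7749 - 20957/48471 = 162937364/125200593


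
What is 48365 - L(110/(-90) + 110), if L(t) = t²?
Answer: 2959124/81 ≈ 36532.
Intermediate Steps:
48365 - L(110/(-90) + 110) = 48365 - (110/(-90) + 110)² = 48365 - (110*(-1/90) + 110)² = 48365 - (-11/9 + 110)² = 48365 - (979/9)² = 48365 - 1*958441/81 = 48365 - 958441/81 = 2959124/81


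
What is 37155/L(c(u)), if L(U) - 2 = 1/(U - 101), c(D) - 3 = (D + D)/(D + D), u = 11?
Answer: 3604035/193 ≈ 18674.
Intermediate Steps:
c(D) = 4 (c(D) = 3 + (D + D)/(D + D) = 3 + (2*D)/((2*D)) = 3 + (2*D)*(1/(2*D)) = 3 + 1 = 4)
L(U) = 2 + 1/(-101 + U) (L(U) = 2 + 1/(U - 101) = 2 + 1/(-101 + U))
37155/L(c(u)) = 37155/(((-201 + 2*4)/(-101 + 4))) = 37155/(((-201 + 8)/(-97))) = 37155/((-1/97*(-193))) = 37155/(193/97) = 37155*(97/193) = 3604035/193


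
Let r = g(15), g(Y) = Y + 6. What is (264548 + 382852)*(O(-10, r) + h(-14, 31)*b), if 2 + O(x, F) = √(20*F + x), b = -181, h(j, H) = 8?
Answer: -938730000 + 647400*√410 ≈ -9.2562e+8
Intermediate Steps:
g(Y) = 6 + Y
r = 21 (r = 6 + 15 = 21)
O(x, F) = -2 + √(x + 20*F) (O(x, F) = -2 + √(20*F + x) = -2 + √(x + 20*F))
(264548 + 382852)*(O(-10, r) + h(-14, 31)*b) = (264548 + 382852)*((-2 + √(-10 + 20*21)) + 8*(-181)) = 647400*((-2 + √(-10 + 420)) - 1448) = 647400*((-2 + √410) - 1448) = 647400*(-1450 + √410) = -938730000 + 647400*√410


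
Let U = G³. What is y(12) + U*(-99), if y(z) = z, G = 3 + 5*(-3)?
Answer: 171084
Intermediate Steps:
G = -12 (G = 3 - 15 = -12)
U = -1728 (U = (-12)³ = -1728)
y(12) + U*(-99) = 12 - 1728*(-99) = 12 + 171072 = 171084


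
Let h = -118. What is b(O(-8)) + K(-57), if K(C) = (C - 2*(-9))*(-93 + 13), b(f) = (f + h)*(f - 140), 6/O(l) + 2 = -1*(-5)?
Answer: 19128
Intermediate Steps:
O(l) = 2 (O(l) = 6/(-2 - 1*(-5)) = 6/(-2 + 5) = 6/3 = 6*(1/3) = 2)
b(f) = (-140 + f)*(-118 + f) (b(f) = (f - 118)*(f - 140) = (-118 + f)*(-140 + f) = (-140 + f)*(-118 + f))
K(C) = -1440 - 80*C (K(C) = (C + 18)*(-80) = (18 + C)*(-80) = -1440 - 80*C)
b(O(-8)) + K(-57) = (16520 + 2**2 - 258*2) + (-1440 - 80*(-57)) = (16520 + 4 - 516) + (-1440 + 4560) = 16008 + 3120 = 19128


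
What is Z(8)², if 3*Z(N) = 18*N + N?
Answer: 23104/9 ≈ 2567.1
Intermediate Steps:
Z(N) = 19*N/3 (Z(N) = (18*N + N)/3 = (19*N)/3 = 19*N/3)
Z(8)² = ((19/3)*8)² = (152/3)² = 23104/9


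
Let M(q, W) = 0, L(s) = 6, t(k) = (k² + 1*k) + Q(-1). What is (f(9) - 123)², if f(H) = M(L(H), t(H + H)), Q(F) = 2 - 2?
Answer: 15129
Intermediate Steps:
Q(F) = 0
t(k) = k + k² (t(k) = (k² + 1*k) + 0 = (k² + k) + 0 = (k + k²) + 0 = k + k²)
f(H) = 0
(f(9) - 123)² = (0 - 123)² = (-123)² = 15129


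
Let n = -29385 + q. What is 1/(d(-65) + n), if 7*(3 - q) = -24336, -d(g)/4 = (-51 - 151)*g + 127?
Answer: -7/552534 ≈ -1.2669e-5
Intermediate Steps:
d(g) = -508 + 808*g (d(g) = -4*((-51 - 151)*g + 127) = -4*(-202*g + 127) = -4*(127 - 202*g) = -508 + 808*g)
q = 24357/7 (q = 3 - ⅐*(-24336) = 3 + 24336/7 = 24357/7 ≈ 3479.6)
n = -181338/7 (n = -29385 + 24357/7 = -181338/7 ≈ -25905.)
1/(d(-65) + n) = 1/((-508 + 808*(-65)) - 181338/7) = 1/((-508 - 52520) - 181338/7) = 1/(-53028 - 181338/7) = 1/(-552534/7) = -7/552534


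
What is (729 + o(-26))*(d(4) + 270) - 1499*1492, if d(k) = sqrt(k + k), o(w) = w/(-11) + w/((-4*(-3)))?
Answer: -22435873/11 + 48127*sqrt(2)/33 ≈ -2.0376e+6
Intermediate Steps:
o(w) = -w/132 (o(w) = w*(-1/11) + w/12 = -w/11 + w*(1/12) = -w/11 + w/12 = -w/132)
d(k) = sqrt(2)*sqrt(k) (d(k) = sqrt(2*k) = sqrt(2)*sqrt(k))
(729 + o(-26))*(d(4) + 270) - 1499*1492 = (729 - 1/132*(-26))*(sqrt(2)*sqrt(4) + 270) - 1499*1492 = (729 + 13/66)*(sqrt(2)*2 + 270) - 2236508 = 48127*(2*sqrt(2) + 270)/66 - 2236508 = 48127*(270 + 2*sqrt(2))/66 - 2236508 = (2165715/11 + 48127*sqrt(2)/33) - 2236508 = -22435873/11 + 48127*sqrt(2)/33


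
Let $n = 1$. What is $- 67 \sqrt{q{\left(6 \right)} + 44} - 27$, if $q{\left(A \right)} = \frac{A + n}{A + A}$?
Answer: $-27 - \frac{67 \sqrt{1605}}{6} \approx -474.36$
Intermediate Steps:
$q{\left(A \right)} = \frac{1 + A}{2 A}$ ($q{\left(A \right)} = \frac{A + 1}{A + A} = \frac{1 + A}{2 A}$)
$- 67 \sqrt{q{\left(6 \right)} + 44} - 27 = - 67 \sqrt{\frac{1 + 6}{2 \cdot 6} + 44} - 27 = - 67 \sqrt{\frac{1}{2} \cdot \frac{1}{6} \cdot 7 + 44} - 27 = - 67 \sqrt{\frac{7}{12} + 44} - 27 = - 67 \sqrt{\frac{535}{12}} - 27 = - 67 \frac{\sqrt{1605}}{6} - 27 = - \frac{67 \sqrt{1605}}{6} - 27 = -27 - \frac{67 \sqrt{1605}}{6}$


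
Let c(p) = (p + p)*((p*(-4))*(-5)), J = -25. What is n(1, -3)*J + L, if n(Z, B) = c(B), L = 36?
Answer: -8964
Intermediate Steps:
c(p) = 40*p² (c(p) = (2*p)*(-4*p*(-5)) = (2*p)*(20*p) = 40*p²)
n(Z, B) = 40*B²
n(1, -3)*J + L = (40*(-3)²)*(-25) + 36 = (40*9)*(-25) + 36 = 360*(-25) + 36 = -9000 + 36 = -8964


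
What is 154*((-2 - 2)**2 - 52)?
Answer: -5544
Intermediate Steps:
154*((-2 - 2)**2 - 52) = 154*((-4)**2 - 52) = 154*(16 - 52) = 154*(-36) = -5544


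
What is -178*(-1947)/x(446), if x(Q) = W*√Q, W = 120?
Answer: 57761*√446/8920 ≈ 136.75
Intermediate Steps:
x(Q) = 120*√Q
-178*(-1947)/x(446) = -178*(-1947)/(120*√446) = -(-346566)*√446/53520 = -(-57761)*√446/8920 = 57761*√446/8920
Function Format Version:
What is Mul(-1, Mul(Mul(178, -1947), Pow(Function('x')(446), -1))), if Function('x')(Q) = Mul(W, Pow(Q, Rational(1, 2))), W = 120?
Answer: Mul(Rational(57761, 8920), Pow(446, Rational(1, 2))) ≈ 136.75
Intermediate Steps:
Function('x')(Q) = Mul(120, Pow(Q, Rational(1, 2)))
Mul(-1, Mul(Mul(178, -1947), Pow(Function('x')(446), -1))) = Mul(-1, Mul(Mul(178, -1947), Pow(Mul(120, Pow(446, Rational(1, 2))), -1))) = Mul(-1, Mul(-346566, Mul(Rational(1, 53520), Pow(446, Rational(1, 2))))) = Mul(-1, Mul(Rational(-57761, 8920), Pow(446, Rational(1, 2)))) = Mul(Rational(57761, 8920), Pow(446, Rational(1, 2)))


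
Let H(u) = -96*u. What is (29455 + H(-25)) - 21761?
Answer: 10094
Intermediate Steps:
(29455 + H(-25)) - 21761 = (29455 - 96*(-25)) - 21761 = (29455 + 2400) - 21761 = 31855 - 21761 = 10094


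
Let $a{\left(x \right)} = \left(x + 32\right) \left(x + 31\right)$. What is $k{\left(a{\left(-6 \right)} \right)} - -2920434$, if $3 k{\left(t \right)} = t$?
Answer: $\frac{8761952}{3} \approx 2.9207 \cdot 10^{6}$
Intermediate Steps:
$a{\left(x \right)} = \left(31 + x\right) \left(32 + x\right)$ ($a{\left(x \right)} = \left(32 + x\right) \left(31 + x\right) = \left(31 + x\right) \left(32 + x\right)$)
$k{\left(t \right)} = \frac{t}{3}$
$k{\left(a{\left(-6 \right)} \right)} - -2920434 = \frac{992 + \left(-6\right)^{2} + 63 \left(-6\right)}{3} - -2920434 = \frac{992 + 36 - 378}{3} + 2920434 = \frac{1}{3} \cdot 650 + 2920434 = \frac{650}{3} + 2920434 = \frac{8761952}{3}$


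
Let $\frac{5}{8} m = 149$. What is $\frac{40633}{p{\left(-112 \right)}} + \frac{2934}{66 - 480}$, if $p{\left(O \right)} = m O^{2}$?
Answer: $- \frac{2432576229}{343906304} \approx -7.0734$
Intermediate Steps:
$m = \frac{1192}{5}$ ($m = \frac{8}{5} \cdot 149 = \frac{1192}{5} \approx 238.4$)
$p{\left(O \right)} = \frac{1192 O^{2}}{5}$
$\frac{40633}{p{\left(-112 \right)}} + \frac{2934}{66 - 480} = \frac{40633}{\frac{1192}{5} \left(-112\right)^{2}} + \frac{2934}{66 - 480} = \frac{40633}{\frac{1192}{5} \cdot 12544} + \frac{2934}{66 - 480} = \frac{40633}{\frac{14952448}{5}} + \frac{2934}{-414} = 40633 \cdot \frac{5}{14952448} + 2934 \left(- \frac{1}{414}\right) = \frac{203165}{14952448} - \frac{163}{23} = - \frac{2432576229}{343906304}$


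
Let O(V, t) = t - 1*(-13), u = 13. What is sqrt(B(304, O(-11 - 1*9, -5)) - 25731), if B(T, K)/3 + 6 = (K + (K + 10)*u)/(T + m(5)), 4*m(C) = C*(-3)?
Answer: I*sqrt(37136895645)/1201 ≈ 160.46*I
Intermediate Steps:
m(C) = -3*C/4 (m(C) = (C*(-3))/4 = (-3*C)/4 = -3*C/4)
O(V, t) = 13 + t (O(V, t) = t + 13 = 13 + t)
B(T, K) = -18 + 3*(130 + 14*K)/(-15/4 + T) (B(T, K) = -18 + 3*((K + (K + 10)*13)/(T - 3/4*5)) = -18 + 3*((K + (10 + K)*13)/(T - 15/4)) = -18 + 3*((K + (130 + 13*K))/(-15/4 + T)) = -18 + 3*((130 + 14*K)/(-15/4 + T)) = -18 + 3*(130 + 14*K)/(-15/4 + T))
sqrt(B(304, O(-11 - 1*9, -5)) - 25731) = sqrt(6*(305 - 12*304 + 28*(13 - 5))/(-15 + 4*304) - 25731) = sqrt(6*(305 - 3648 + 28*8)/(-15 + 1216) - 25731) = sqrt(6*(305 - 3648 + 224)/1201 - 25731) = sqrt(6*(1/1201)*(-3119) - 25731) = sqrt(-18714/1201 - 25731) = sqrt(-30921645/1201) = I*sqrt(37136895645)/1201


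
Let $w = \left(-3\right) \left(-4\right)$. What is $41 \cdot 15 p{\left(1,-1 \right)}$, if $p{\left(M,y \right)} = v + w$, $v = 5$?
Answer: $10455$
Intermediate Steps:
$w = 12$
$p{\left(M,y \right)} = 17$ ($p{\left(M,y \right)} = 5 + 12 = 17$)
$41 \cdot 15 p{\left(1,-1 \right)} = 41 \cdot 15 \cdot 17 = 615 \cdot 17 = 10455$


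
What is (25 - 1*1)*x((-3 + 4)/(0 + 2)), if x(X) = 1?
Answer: 24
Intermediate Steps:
(25 - 1*1)*x((-3 + 4)/(0 + 2)) = (25 - 1*1)*1 = (25 - 1)*1 = 24*1 = 24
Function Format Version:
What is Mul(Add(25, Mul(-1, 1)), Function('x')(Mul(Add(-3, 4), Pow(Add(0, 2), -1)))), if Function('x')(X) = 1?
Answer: 24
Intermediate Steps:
Mul(Add(25, Mul(-1, 1)), Function('x')(Mul(Add(-3, 4), Pow(Add(0, 2), -1)))) = Mul(Add(25, Mul(-1, 1)), 1) = Mul(Add(25, -1), 1) = Mul(24, 1) = 24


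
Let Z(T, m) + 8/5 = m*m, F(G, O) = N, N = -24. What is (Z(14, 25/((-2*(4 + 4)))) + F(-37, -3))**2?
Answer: 878707449/1638400 ≈ 536.32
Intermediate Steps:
F(G, O) = -24
Z(T, m) = -8/5 + m**2 (Z(T, m) = -8/5 + m*m = -8/5 + m**2)
(Z(14, 25/((-2*(4 + 4)))) + F(-37, -3))**2 = ((-8/5 + (25/((-2*(4 + 4))))**2) - 24)**2 = ((-8/5 + (25/((-2*8)))**2) - 24)**2 = ((-8/5 + (25/(-16))**2) - 24)**2 = ((-8/5 + (25*(-1/16))**2) - 24)**2 = ((-8/5 + (-25/16)**2) - 24)**2 = ((-8/5 + 625/256) - 24)**2 = (1077/1280 - 24)**2 = (-29643/1280)**2 = 878707449/1638400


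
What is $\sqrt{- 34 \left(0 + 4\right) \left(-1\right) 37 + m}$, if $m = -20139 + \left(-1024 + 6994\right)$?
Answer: $i \sqrt{9137} \approx 95.588 i$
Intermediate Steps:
$m = -14169$ ($m = -20139 + 5970 = -14169$)
$\sqrt{- 34 \left(0 + 4\right) \left(-1\right) 37 + m} = \sqrt{- 34 \left(0 + 4\right) \left(-1\right) 37 - 14169} = \sqrt{- 34 \cdot 4 \left(-1\right) 37 - 14169} = \sqrt{\left(-34\right) \left(-4\right) 37 - 14169} = \sqrt{136 \cdot 37 - 14169} = \sqrt{5032 - 14169} = \sqrt{-9137} = i \sqrt{9137}$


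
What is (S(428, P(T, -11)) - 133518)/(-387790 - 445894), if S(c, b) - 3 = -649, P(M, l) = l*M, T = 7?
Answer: 33541/208421 ≈ 0.16093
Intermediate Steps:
P(M, l) = M*l
S(c, b) = -646 (S(c, b) = 3 - 649 = -646)
(S(428, P(T, -11)) - 133518)/(-387790 - 445894) = (-646 - 133518)/(-387790 - 445894) = -134164/(-833684) = -134164*(-1/833684) = 33541/208421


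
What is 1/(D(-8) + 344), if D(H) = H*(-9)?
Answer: 1/416 ≈ 0.0024038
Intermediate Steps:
D(H) = -9*H
1/(D(-8) + 344) = 1/(-9*(-8) + 344) = 1/(72 + 344) = 1/416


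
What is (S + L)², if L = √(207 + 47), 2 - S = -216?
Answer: (218 + √254)² ≈ 54727.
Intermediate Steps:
S = 218 (S = 2 - 1*(-216) = 2 + 216 = 218)
L = √254 ≈ 15.937
(S + L)² = (218 + √254)²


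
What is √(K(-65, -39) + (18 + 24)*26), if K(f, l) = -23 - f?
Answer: 9*√14 ≈ 33.675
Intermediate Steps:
√(K(-65, -39) + (18 + 24)*26) = √((-23 - 1*(-65)) + (18 + 24)*26) = √((-23 + 65) + 42*26) = √(42 + 1092) = √1134 = 9*√14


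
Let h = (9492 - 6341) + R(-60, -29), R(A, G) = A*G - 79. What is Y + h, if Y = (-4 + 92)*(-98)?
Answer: -3812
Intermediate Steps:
R(A, G) = -79 + A*G
h = 4812 (h = (9492 - 6341) + (-79 - 60*(-29)) = 3151 + (-79 + 1740) = 3151 + 1661 = 4812)
Y = -8624 (Y = 88*(-98) = -8624)
Y + h = -8624 + 4812 = -3812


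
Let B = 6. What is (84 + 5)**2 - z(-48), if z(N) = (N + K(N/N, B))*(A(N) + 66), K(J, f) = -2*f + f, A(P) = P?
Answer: 8893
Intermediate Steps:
K(J, f) = -f
z(N) = (-6 + N)*(66 + N) (z(N) = (N - 1*6)*(N + 66) = (N - 6)*(66 + N) = (-6 + N)*(66 + N))
(84 + 5)**2 - z(-48) = (84 + 5)**2 - (-396 + (-48)**2 + 60*(-48)) = 89**2 - (-396 + 2304 - 2880) = 7921 - 1*(-972) = 7921 + 972 = 8893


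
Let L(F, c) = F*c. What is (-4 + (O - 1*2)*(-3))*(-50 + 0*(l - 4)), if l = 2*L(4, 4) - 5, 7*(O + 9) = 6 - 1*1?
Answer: -9400/7 ≈ -1342.9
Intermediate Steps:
O = -58/7 (O = -9 + (6 - 1*1)/7 = -9 + (6 - 1)/7 = -9 + (⅐)*5 = -9 + 5/7 = -58/7 ≈ -8.2857)
l = 27 (l = 2*(4*4) - 5 = 2*16 - 5 = 32 - 5 = 27)
(-4 + (O - 1*2)*(-3))*(-50 + 0*(l - 4)) = (-4 + (-58/7 - 1*2)*(-3))*(-50 + 0*(27 - 4)) = (-4 + (-58/7 - 2)*(-3))*(-50 + 0*23) = (-4 - 72/7*(-3))*(-50 + 0) = (-4 + 216/7)*(-50) = (188/7)*(-50) = -9400/7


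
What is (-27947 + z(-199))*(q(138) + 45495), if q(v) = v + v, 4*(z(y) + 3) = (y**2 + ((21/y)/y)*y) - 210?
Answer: -164883299163/199 ≈ -8.2856e+8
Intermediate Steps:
z(y) = -111/2 + y**2/4 + 21/(4*y) (z(y) = -3 + ((y**2 + ((21/y)/y)*y) - 210)/4 = -3 + ((y**2 + (21/y**2)*y) - 210)/4 = -3 + ((y**2 + 21/y) - 210)/4 = -3 + (-210 + y**2 + 21/y)/4 = -3 + (-105/2 + y**2/4 + 21/(4*y)) = -111/2 + y**2/4 + 21/(4*y))
q(v) = 2*v
(-27947 + z(-199))*(q(138) + 45495) = (-27947 + (1/4)*(21 - 199*(-222 + (-199)**2))/(-199))*(2*138 + 45495) = (-27947 + (1/4)*(-1/199)*(21 - 199*(-222 + 39601)))*(276 + 45495) = (-27947 + (1/4)*(-1/199)*(21 - 199*39379))*45771 = (-27947 + (1/4)*(-1/199)*(21 - 7836421))*45771 = (-27947 + (1/4)*(-1/199)*(-7836400))*45771 = (-27947 + 1959100/199)*45771 = -3602353/199*45771 = -164883299163/199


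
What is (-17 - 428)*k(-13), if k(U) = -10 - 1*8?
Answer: 8010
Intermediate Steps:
k(U) = -18 (k(U) = -10 - 8 = -18)
(-17 - 428)*k(-13) = (-17 - 428)*(-18) = -445*(-18) = 8010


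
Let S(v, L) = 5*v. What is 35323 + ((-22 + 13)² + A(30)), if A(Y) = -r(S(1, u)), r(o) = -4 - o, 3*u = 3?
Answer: 35413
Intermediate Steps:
u = 1 (u = (⅓)*3 = 1)
A(Y) = 9 (A(Y) = -(-4 - 5) = -1*(-9) = 9)
35323 + ((-22 + 13)² + A(30)) = 35323 + ((-22 + 13)² + 9) = 35323 + ((-9)² + 9) = 35323 + (81 + 9) = 35323 + 90 = 35413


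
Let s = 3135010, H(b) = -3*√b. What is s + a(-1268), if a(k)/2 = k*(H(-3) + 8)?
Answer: 3114722 + 7608*I*√3 ≈ 3.1147e+6 + 13177.0*I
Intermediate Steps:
a(k) = 2*k*(8 - 3*I*√3) (a(k) = 2*(k*(-3*I*√3 + 8)) = 2*(k*(8 - 3*I*√3)) = 2*k*(8 - 3*I*√3))
s + a(-1268) = 3135010 + 2*(-1268)*(8 - 3*I*√3) = 3135010 + (-20288 + 7608*I*√3) = 3114722 + 7608*I*√3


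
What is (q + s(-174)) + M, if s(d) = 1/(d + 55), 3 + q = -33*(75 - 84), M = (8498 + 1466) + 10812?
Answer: 2507329/119 ≈ 21070.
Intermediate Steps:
M = 20776 (M = 9964 + 10812 = 20776)
q = 294 (q = -3 - 33*(75 - 84) = -3 - 33*(-9) = -3 + 297 = 294)
s(d) = 1/(55 + d)
(q + s(-174)) + M = (294 + 1/(55 - 174)) + 20776 = (294 + 1/(-119)) + 20776 = (294 - 1/119) + 20776 = 34985/119 + 20776 = 2507329/119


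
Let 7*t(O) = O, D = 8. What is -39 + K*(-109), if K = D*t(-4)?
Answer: 3215/7 ≈ 459.29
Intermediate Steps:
t(O) = O/7
K = -32/7 (K = 8*((⅐)*(-4)) = 8*(-4/7) = -32/7 ≈ -4.5714)
-39 + K*(-109) = -39 - 32/7*(-109) = -39 + 3488/7 = 3215/7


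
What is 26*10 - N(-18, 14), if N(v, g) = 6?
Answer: 254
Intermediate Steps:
26*10 - N(-18, 14) = 26*10 - 1*6 = 260 - 6 = 254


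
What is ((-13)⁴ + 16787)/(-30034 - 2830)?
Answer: -11337/8216 ≈ -1.3799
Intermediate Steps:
((-13)⁴ + 16787)/(-30034 - 2830) = (28561 + 16787)/(-32864) = 45348*(-1/32864) = -11337/8216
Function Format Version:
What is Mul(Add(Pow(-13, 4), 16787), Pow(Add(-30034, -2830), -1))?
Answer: Rational(-11337, 8216) ≈ -1.3799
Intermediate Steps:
Mul(Add(Pow(-13, 4), 16787), Pow(Add(-30034, -2830), -1)) = Mul(Add(28561, 16787), Pow(-32864, -1)) = Mul(45348, Rational(-1, 32864)) = Rational(-11337, 8216)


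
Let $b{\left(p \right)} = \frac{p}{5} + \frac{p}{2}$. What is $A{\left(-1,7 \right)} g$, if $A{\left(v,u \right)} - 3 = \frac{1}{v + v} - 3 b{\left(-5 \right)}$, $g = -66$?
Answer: $-858$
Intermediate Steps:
$b{\left(p \right)} = \frac{7 p}{10}$ ($b{\left(p \right)} = p \frac{1}{5} + p \frac{1}{2} = \frac{p}{5} + \frac{p}{2} = \frac{7 p}{10}$)
$A{\left(v,u \right)} = \frac{27}{2} + \frac{1}{2 v}$ ($A{\left(v,u \right)} = 3 - \left(- \frac{1}{v + v} + 3 \cdot \frac{7}{10} \left(-5\right)\right) = 3 + \left(\frac{1}{2 v} - - \frac{21}{2}\right) = 3 + \left(\frac{1}{2 v} + \frac{21}{2}\right) = 3 + \left(\frac{21}{2} + \frac{1}{2 v}\right) = \frac{27}{2} + \frac{1}{2 v}$)
$A{\left(-1,7 \right)} g = \frac{1 + 27 \left(-1\right)}{2 \left(-1\right)} \left(-66\right) = \frac{1}{2} \left(-1\right) \left(1 - 27\right) \left(-66\right) = \frac{1}{2} \left(-1\right) \left(-26\right) \left(-66\right) = 13 \left(-66\right) = -858$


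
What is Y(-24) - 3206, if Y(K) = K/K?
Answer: -3205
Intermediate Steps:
Y(K) = 1
Y(-24) - 3206 = 1 - 3206 = -3205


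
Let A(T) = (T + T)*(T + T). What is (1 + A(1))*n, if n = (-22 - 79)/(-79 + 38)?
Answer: 505/41 ≈ 12.317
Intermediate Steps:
A(T) = 4*T² (A(T) = (2*T)*(2*T) = 4*T²)
n = 101/41 (n = -101/(-41) = -101*(-1/41) = 101/41 ≈ 2.4634)
(1 + A(1))*n = (1 + 4*1²)*(101/41) = (1 + 4*1)*(101/41) = (1 + 4)*(101/41) = 5*(101/41) = 505/41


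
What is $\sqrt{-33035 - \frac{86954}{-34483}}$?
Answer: $\frac{i \sqrt{39278169807333}}{34483} \approx 181.75 i$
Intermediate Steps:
$\sqrt{-33035 - \frac{86954}{-34483}} = \sqrt{-33035 - - \frac{86954}{34483}} = \sqrt{-33035 + \frac{86954}{34483}} = \sqrt{- \frac{1139058951}{34483}} = \frac{i \sqrt{39278169807333}}{34483}$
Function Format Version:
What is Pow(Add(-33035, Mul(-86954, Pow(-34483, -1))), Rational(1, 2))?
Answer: Mul(Rational(1, 34483), I, Pow(39278169807333, Rational(1, 2))) ≈ Mul(181.75, I)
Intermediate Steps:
Pow(Add(-33035, Mul(-86954, Pow(-34483, -1))), Rational(1, 2)) = Pow(Add(-33035, Mul(-86954, Rational(-1, 34483))), Rational(1, 2)) = Pow(Add(-33035, Rational(86954, 34483)), Rational(1, 2)) = Pow(Rational(-1139058951, 34483), Rational(1, 2)) = Mul(Rational(1, 34483), I, Pow(39278169807333, Rational(1, 2)))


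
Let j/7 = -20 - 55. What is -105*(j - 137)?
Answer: 69510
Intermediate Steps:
j = -525 (j = 7*(-20 - 55) = 7*(-75) = -525)
-105*(j - 137) = -105*(-525 - 137) = -105*(-662) = 69510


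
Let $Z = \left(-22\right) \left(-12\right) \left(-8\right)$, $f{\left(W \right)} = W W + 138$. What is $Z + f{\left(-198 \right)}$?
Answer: $37230$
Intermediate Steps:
$f{\left(W \right)} = 138 + W^{2}$ ($f{\left(W \right)} = W^{2} + 138 = 138 + W^{2}$)
$Z = -2112$ ($Z = 264 \left(-8\right) = -2112$)
$Z + f{\left(-198 \right)} = -2112 + \left(138 + \left(-198\right)^{2}\right) = -2112 + \left(138 + 39204\right) = -2112 + 39342 = 37230$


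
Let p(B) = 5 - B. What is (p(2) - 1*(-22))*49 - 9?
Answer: 1216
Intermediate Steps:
(p(2) - 1*(-22))*49 - 9 = ((5 - 1*2) - 1*(-22))*49 - 9 = ((5 - 2) + 22)*49 - 9 = (3 + 22)*49 - 9 = 25*49 - 9 = 1225 - 9 = 1216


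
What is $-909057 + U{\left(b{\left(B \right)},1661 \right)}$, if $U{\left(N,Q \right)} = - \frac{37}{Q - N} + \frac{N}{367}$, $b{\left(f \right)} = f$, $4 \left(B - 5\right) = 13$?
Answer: $- \frac{8822350913137}{9704948} \approx -9.0906 \cdot 10^{5}$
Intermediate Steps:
$B = \frac{33}{4}$ ($B = 5 + \frac{1}{4} \cdot 13 = 5 + \frac{13}{4} = \frac{33}{4} \approx 8.25$)
$U{\left(N,Q \right)} = - \frac{37}{Q - N} + \frac{N}{367}$ ($U{\left(N,Q \right)} = - \frac{37}{Q - N} + N \frac{1}{367} = - \frac{37}{Q - N} + \frac{N}{367}$)
$-909057 + U{\left(b{\left(B \right)},1661 \right)} = -909057 + \frac{13579 + \left(\frac{33}{4}\right)^{2} - \frac{33}{4} \cdot 1661}{367 \left(\frac{33}{4} - 1661\right)} = -909057 + \frac{13579 + \frac{1089}{16} - \frac{54813}{4}}{367 \left(\frac{33}{4} - 1661\right)} = -909057 + \frac{1}{367} \frac{1}{- \frac{6611}{4}} \left(- \frac{899}{16}\right) = -909057 + \frac{1}{367} \left(- \frac{4}{6611}\right) \left(- \frac{899}{16}\right) = -909057 + \frac{899}{9704948} = - \frac{8822350913137}{9704948}$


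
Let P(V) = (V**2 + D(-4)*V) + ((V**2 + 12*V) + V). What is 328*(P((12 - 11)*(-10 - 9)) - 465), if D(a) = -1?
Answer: 9512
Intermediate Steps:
P(V) = 2*V**2 + 12*V (P(V) = (V**2 - V) + ((V**2 + 12*V) + V) = (V**2 - V) + (V**2 + 13*V) = 2*V**2 + 12*V)
328*(P((12 - 11)*(-10 - 9)) - 465) = 328*(2*((12 - 11)*(-10 - 9))*(6 + (12 - 11)*(-10 - 9)) - 465) = 328*(2*(1*(-19))*(6 + 1*(-19)) - 465) = 328*(2*(-19)*(6 - 19) - 465) = 328*(2*(-19)*(-13) - 465) = 328*(494 - 465) = 328*29 = 9512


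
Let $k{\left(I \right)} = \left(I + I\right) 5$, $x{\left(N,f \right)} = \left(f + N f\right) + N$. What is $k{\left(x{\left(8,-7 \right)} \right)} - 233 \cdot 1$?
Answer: $-783$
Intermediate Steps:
$x{\left(N,f \right)} = N + f + N f$
$k{\left(I \right)} = 10 I$ ($k{\left(I \right)} = 2 I 5 = 10 I$)
$k{\left(x{\left(8,-7 \right)} \right)} - 233 \cdot 1 = 10 \left(8 - 7 + 8 \left(-7\right)\right) - 233 \cdot 1 = 10 \left(8 - 7 - 56\right) - 233 = 10 \left(-55\right) - 233 = -550 - 233 = -783$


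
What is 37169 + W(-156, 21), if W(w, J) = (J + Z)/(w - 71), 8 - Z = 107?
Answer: 8437441/227 ≈ 37169.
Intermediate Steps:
Z = -99 (Z = 8 - 1*107 = 8 - 107 = -99)
W(w, J) = (-99 + J)/(-71 + w) (W(w, J) = (J - 99)/(w - 71) = (-99 + J)/(-71 + w))
37169 + W(-156, 21) = 37169 + (-99 + 21)/(-71 - 156) = 37169 - 78/(-227) = 37169 - 1/227*(-78) = 37169 + 78/227 = 8437441/227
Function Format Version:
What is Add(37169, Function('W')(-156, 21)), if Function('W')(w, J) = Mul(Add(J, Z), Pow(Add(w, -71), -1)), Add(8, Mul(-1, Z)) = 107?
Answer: Rational(8437441, 227) ≈ 37169.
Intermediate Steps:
Z = -99 (Z = Add(8, Mul(-1, 107)) = Add(8, -107) = -99)
Function('W')(w, J) = Mul(Pow(Add(-71, w), -1), Add(-99, J)) (Function('W')(w, J) = Mul(Add(J, -99), Pow(Add(w, -71), -1)) = Mul(Add(-99, J), Pow(Add(-71, w), -1)) = Mul(Pow(Add(-71, w), -1), Add(-99, J)))
Add(37169, Function('W')(-156, 21)) = Add(37169, Mul(Pow(Add(-71, -156), -1), Add(-99, 21))) = Add(37169, Mul(Pow(-227, -1), -78)) = Add(37169, Mul(Rational(-1, 227), -78)) = Add(37169, Rational(78, 227)) = Rational(8437441, 227)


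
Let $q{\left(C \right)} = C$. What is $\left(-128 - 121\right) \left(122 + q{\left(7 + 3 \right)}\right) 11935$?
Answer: $-392279580$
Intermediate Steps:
$\left(-128 - 121\right) \left(122 + q{\left(7 + 3 \right)}\right) 11935 = \left(-128 - 121\right) \left(122 + \left(7 + 3\right)\right) 11935 = - 249 \left(122 + 10\right) 11935 = \left(-249\right) 132 \cdot 11935 = \left(-32868\right) 11935 = -392279580$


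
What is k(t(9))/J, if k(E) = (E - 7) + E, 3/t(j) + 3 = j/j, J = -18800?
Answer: 1/1880 ≈ 0.00053191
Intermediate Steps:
t(j) = -3/2 (t(j) = 3/(-3 + j/j) = 3/(-3 + 1) = 3/(-2) = 3*(-½) = -3/2)
k(E) = -7 + 2*E (k(E) = (-7 + E) + E = -7 + 2*E)
k(t(9))/J = (-7 + 2*(-3/2))/(-18800) = (-7 - 3)*(-1/18800) = -10*(-1/18800) = 1/1880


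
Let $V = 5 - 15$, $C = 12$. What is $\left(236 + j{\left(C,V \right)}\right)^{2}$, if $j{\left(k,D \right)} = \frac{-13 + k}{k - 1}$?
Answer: $\frac{6734025}{121} \approx 55653.0$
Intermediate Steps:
$V = -10$ ($V = 5 - 15 = -10$)
$j{\left(k,D \right)} = \frac{-13 + k}{-1 + k}$
$\left(236 + j{\left(C,V \right)}\right)^{2} = \left(236 + \frac{-13 + 12}{-1 + 12}\right)^{2} = \left(236 + \frac{1}{11} \left(-1\right)\right)^{2} = \left(236 - \frac{1}{11}\right)^{2} = \left(\frac{2595}{11}\right)^{2} = \frac{6734025}{121}$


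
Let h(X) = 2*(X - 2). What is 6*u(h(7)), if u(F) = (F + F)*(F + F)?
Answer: 2400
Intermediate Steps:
h(X) = -4 + 2*X (h(X) = 2*(-2 + X) = -4 + 2*X)
u(F) = 4*F² (u(F) = (2*F)*(2*F) = 4*F²)
6*u(h(7)) = 6*(4*(-4 + 2*7)²) = 6*(4*(-4 + 14)²) = 6*(4*10²) = 6*(4*100) = 6*400 = 2400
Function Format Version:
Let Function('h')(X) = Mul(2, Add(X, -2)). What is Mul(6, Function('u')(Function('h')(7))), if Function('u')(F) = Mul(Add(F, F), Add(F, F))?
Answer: 2400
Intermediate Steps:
Function('h')(X) = Add(-4, Mul(2, X)) (Function('h')(X) = Mul(2, Add(-2, X)) = Add(-4, Mul(2, X)))
Function('u')(F) = Mul(4, Pow(F, 2)) (Function('u')(F) = Mul(Mul(2, F), Mul(2, F)) = Mul(4, Pow(F, 2)))
Mul(6, Function('u')(Function('h')(7))) = Mul(6, Mul(4, Pow(Add(-4, Mul(2, 7)), 2))) = Mul(6, Mul(4, Pow(Add(-4, 14), 2))) = Mul(6, Mul(4, Pow(10, 2))) = Mul(6, Mul(4, 100)) = Mul(6, 400) = 2400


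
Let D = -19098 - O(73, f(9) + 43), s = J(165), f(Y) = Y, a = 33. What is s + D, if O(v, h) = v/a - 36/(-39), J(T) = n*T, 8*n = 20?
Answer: -16034849/858 ≈ -18689.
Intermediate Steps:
n = 5/2 (n = (1/8)*20 = 5/2 ≈ 2.5000)
J(T) = 5*T/2
s = 825/2 (s = (5/2)*165 = 825/2 ≈ 412.50)
O(v, h) = 12/13 + v/33 (O(v, h) = v/33 - 36/(-39) = v*(1/33) - 36*(-1/39) = v/33 + 12/13 = 12/13 + v/33)
D = -8194387/429 (D = -19098 - (12/13 + (1/33)*73) = -19098 - (12/13 + 73/33) = -19098 - 1*1345/429 = -19098 - 1345/429 = -8194387/429 ≈ -19101.)
s + D = 825/2 - 8194387/429 = -16034849/858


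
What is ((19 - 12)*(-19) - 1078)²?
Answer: 1466521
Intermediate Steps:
((19 - 12)*(-19) - 1078)² = (7*(-19) - 1078)² = (-133 - 1078)² = (-1211)² = 1466521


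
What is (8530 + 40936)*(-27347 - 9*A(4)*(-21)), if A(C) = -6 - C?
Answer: -1446237442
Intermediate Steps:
(8530 + 40936)*(-27347 - 9*A(4)*(-21)) = (8530 + 40936)*(-27347 - 9*(-6 - 1*4)*(-21)) = 49466*(-27347 - 9*(-6 - 4)*(-21)) = 49466*(-27347 - 9*(-10)*(-21)) = 49466*(-27347 + 90*(-21)) = 49466*(-27347 - 1890) = 49466*(-29237) = -1446237442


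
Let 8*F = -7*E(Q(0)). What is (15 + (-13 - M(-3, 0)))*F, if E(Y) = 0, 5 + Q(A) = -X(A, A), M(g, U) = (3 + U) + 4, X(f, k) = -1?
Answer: 0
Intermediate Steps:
M(g, U) = 7 + U
Q(A) = -4 (Q(A) = -5 - 1*(-1) = -5 + 1 = -4)
F = 0 (F = (-7*0)/8 = (1/8)*0 = 0)
(15 + (-13 - M(-3, 0)))*F = (15 + (-13 - (7 + 0)))*0 = (15 + (-13 - 1*7))*0 = (15 + (-13 - 7))*0 = (15 - 20)*0 = -5*0 = 0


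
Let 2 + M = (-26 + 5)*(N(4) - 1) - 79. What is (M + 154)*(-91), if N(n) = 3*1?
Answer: -2821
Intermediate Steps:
N(n) = 3
M = -123 (M = -2 + ((-26 + 5)*(3 - 1) - 79) = -2 + (-21*2 - 79) = -2 + (-42 - 79) = -2 - 121 = -123)
(M + 154)*(-91) = (-123 + 154)*(-91) = 31*(-91) = -2821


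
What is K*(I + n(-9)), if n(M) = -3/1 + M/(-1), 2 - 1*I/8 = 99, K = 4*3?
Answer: -9240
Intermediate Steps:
K = 12
I = -776 (I = 16 - 8*99 = 16 - 792 = -776)
n(M) = -3 - M (n(M) = -3*1 + M*(-1) = -3 - M)
K*(I + n(-9)) = 12*(-776 + (-3 - 1*(-9))) = 12*(-776 + (-3 + 9)) = 12*(-776 + 6) = 12*(-770) = -9240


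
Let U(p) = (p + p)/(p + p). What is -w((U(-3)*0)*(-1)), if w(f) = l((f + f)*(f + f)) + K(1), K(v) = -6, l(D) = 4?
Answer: 2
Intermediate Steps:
U(p) = 1 (U(p) = (2*p)/((2*p)) = (2*p)*(1/(2*p)) = 1)
w(f) = -2 (w(f) = 4 - 6 = -2)
-w((U(-3)*0)*(-1)) = -1*(-2) = 2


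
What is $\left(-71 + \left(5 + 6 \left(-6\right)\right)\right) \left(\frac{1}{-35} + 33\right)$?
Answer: $- \frac{117708}{35} \approx -3363.1$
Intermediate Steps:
$\left(-71 + \left(5 + 6 \left(-6\right)\right)\right) \left(\frac{1}{-35} + 33\right) = \left(-71 + \left(5 - 36\right)\right) \left(- \frac{1}{35} + 33\right) = \left(-71 - 31\right) \frac{1154}{35} = \left(-102\right) \frac{1154}{35} = - \frac{117708}{35}$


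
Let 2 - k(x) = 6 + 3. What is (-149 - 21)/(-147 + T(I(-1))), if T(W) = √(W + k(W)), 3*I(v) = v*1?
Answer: 74970/64849 + 170*I*√66/64849 ≈ 1.1561 + 0.021297*I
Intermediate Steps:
k(x) = -7 (k(x) = 2 - (6 + 3) = 2 - 1*9 = 2 - 9 = -7)
I(v) = v/3 (I(v) = (v*1)/3 = v/3)
T(W) = √(-7 + W) (T(W) = √(W - 7) = √(-7 + W))
(-149 - 21)/(-147 + T(I(-1))) = (-149 - 21)/(-147 + √(-7 + (⅓)*(-1))) = -170/(-147 + √(-7 - ⅓)) = -170/(-147 + √(-22/3)) = -170/(-147 + I*√66/3)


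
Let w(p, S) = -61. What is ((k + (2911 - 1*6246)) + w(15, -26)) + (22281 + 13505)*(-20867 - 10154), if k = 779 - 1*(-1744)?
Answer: -1110118379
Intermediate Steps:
k = 2523 (k = 779 + 1744 = 2523)
((k + (2911 - 1*6246)) + w(15, -26)) + (22281 + 13505)*(-20867 - 10154) = ((2523 + (2911 - 1*6246)) - 61) + (22281 + 13505)*(-20867 - 10154) = ((2523 + (2911 - 6246)) - 61) + 35786*(-31021) = ((2523 - 3335) - 61) - 1110117506 = (-812 - 61) - 1110117506 = -873 - 1110117506 = -1110118379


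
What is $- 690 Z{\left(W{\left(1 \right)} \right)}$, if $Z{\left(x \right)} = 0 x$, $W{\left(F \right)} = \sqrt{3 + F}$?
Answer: $0$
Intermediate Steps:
$Z{\left(x \right)} = 0$
$- 690 Z{\left(W{\left(1 \right)} \right)} = \left(-690\right) 0 = 0$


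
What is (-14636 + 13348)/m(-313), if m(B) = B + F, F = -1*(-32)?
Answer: 1288/281 ≈ 4.5836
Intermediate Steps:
F = 32
m(B) = 32 + B (m(B) = B + 32 = 32 + B)
(-14636 + 13348)/m(-313) = (-14636 + 13348)/(32 - 313) = -1288/(-281) = -1288*(-1/281) = 1288/281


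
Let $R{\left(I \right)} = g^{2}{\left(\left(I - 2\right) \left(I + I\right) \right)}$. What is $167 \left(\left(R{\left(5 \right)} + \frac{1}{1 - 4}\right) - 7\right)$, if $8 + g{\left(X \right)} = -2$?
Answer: $\frac{46426}{3} \approx 15475.0$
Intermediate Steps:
$g{\left(X \right)} = -10$ ($g{\left(X \right)} = -8 - 2 = -10$)
$R{\left(I \right)} = 100$ ($R{\left(I \right)} = \left(-10\right)^{2} = 100$)
$167 \left(\left(R{\left(5 \right)} + \frac{1}{1 - 4}\right) - 7\right) = 167 \left(\left(100 + \frac{1}{1 - 4}\right) - 7\right) = 167 \left(\left(100 + \frac{1}{-3}\right) - 7\right) = 167 \left(\left(100 - \frac{1}{3}\right) - 7\right) = 167 \left(\frac{299}{3} - 7\right) = 167 \cdot \frac{278}{3} = \frac{46426}{3}$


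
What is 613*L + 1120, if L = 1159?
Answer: 711587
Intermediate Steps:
613*L + 1120 = 613*1159 + 1120 = 710467 + 1120 = 711587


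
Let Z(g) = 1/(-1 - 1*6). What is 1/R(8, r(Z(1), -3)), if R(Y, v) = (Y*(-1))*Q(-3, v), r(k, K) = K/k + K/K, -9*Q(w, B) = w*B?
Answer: -3/176 ≈ -0.017045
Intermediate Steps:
Q(w, B) = -B*w/9 (Q(w, B) = -w*B/9 = -B*w/9)
Z(g) = -⅐ (Z(g) = 1/(-1 - 6) = 1/(-7) = -⅐)
r(k, K) = 1 + K/k (r(k, K) = K/k + 1 = 1 + K/k)
R(Y, v) = -Y*v/3 (R(Y, v) = (Y*(-1))*(-⅑*v*(-3)) = (-Y)*(v/3) = -Y*v/3)
1/R(8, r(Z(1), -3)) = 1/(-⅓*8*(-3 - ⅐)/(-⅐)) = 1/(-⅓*8*(-7*(-22/7))) = 1/(-⅓*8*22) = 1/(-176/3) = -3/176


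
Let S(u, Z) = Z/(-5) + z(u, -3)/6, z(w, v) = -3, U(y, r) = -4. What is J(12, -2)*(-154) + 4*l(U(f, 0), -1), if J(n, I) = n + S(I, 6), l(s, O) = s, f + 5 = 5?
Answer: -8011/5 ≈ -1602.2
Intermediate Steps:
f = 0 (f = -5 + 5 = 0)
S(u, Z) = -1/2 - Z/5 (S(u, Z) = Z/(-5) - 3/6 = Z*(-1/5) - 3*1/6 = -Z/5 - 1/2 = -1/2 - Z/5)
J(n, I) = -17/10 + n (J(n, I) = n + (-1/2 - 1/5*6) = n + (-1/2 - 6/5) = n - 17/10 = -17/10 + n)
J(12, -2)*(-154) + 4*l(U(f, 0), -1) = (-17/10 + 12)*(-154) + 4*(-4) = (103/10)*(-154) - 16 = -7931/5 - 16 = -8011/5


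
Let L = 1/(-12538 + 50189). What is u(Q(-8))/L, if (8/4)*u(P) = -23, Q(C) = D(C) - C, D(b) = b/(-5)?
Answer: -865973/2 ≈ -4.3299e+5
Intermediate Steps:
D(b) = -b/5 (D(b) = b*(-⅕) = -b/5)
Q(C) = -6*C/5 (Q(C) = -C/5 - C = -6*C/5)
u(P) = -23/2 (u(P) = (½)*(-23) = -23/2)
L = 1/37651 ≈ 2.6560e-5
u(Q(-8))/L = -23/(2*1/37651) = -23/2*37651 = -865973/2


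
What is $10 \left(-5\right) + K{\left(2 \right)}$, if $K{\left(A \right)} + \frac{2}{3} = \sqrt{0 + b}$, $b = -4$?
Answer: $- \frac{152}{3} + 2 i \approx -50.667 + 2.0 i$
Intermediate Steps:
$K{\left(A \right)} = - \frac{2}{3} + 2 i$ ($K{\left(A \right)} = - \frac{2}{3} + \sqrt{0 - 4} = - \frac{2}{3} + \sqrt{-4} = - \frac{2}{3} + 2 i$)
$10 \left(-5\right) + K{\left(2 \right)} = 10 \left(-5\right) - \left(\frac{2}{3} - 2 i\right) = -50 - \left(\frac{2}{3} - 2 i\right) = - \frac{152}{3} + 2 i$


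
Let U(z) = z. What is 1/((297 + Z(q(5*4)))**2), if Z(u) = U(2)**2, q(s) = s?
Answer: 1/90601 ≈ 1.1037e-5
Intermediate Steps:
Z(u) = 4 (Z(u) = 2**2 = 4)
1/((297 + Z(q(5*4)))**2) = 1/((297 + 4)**2) = 1/(301**2) = 1/90601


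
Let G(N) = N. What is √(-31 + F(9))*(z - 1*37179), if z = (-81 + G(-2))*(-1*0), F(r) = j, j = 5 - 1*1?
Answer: -111537*I*√3 ≈ -1.9319e+5*I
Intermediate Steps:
j = 4 (j = 5 - 1 = 4)
F(r) = 4
z = 0 (z = (-81 - 2)*(-1*0) = -83*0 = 0)
√(-31 + F(9))*(z - 1*37179) = √(-31 + 4)*(0 - 1*37179) = √(-27)*(0 - 37179) = (3*I*√3)*(-37179) = -111537*I*√3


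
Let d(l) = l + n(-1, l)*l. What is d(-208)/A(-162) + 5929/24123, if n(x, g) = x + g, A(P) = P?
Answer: -15798439/59211 ≈ -266.82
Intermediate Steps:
n(x, g) = g + x
d(l) = l + l*(-1 + l) (d(l) = l + (l - 1)*l = l + (-1 + l)*l = l + l*(-1 + l))
d(-208)/A(-162) + 5929/24123 = (-208)²/(-162) + 5929/24123 = 43264*(-1/162) + 5929*(1/24123) = -21632/81 + 539/2193 = -15798439/59211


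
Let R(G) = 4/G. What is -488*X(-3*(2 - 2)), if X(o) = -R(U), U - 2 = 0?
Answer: 976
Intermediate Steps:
U = 2 (U = 2 + 0 = 2)
X(o) = -2 (X(o) = -4/2 = -1*2 = -2)
-488*X(-3*(2 - 2)) = -488*(-2) = 976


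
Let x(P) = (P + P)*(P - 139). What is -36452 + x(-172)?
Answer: 70532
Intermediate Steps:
x(P) = 2*P*(-139 + P) (x(P) = (2*P)*(-139 + P) = 2*P*(-139 + P))
-36452 + x(-172) = -36452 + 2*(-172)*(-139 - 172) = -36452 + 2*(-172)*(-311) = -36452 + 106984 = 70532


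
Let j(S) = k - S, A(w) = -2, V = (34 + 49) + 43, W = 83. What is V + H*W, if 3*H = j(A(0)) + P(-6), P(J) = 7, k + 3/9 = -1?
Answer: 3043/9 ≈ 338.11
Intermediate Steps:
k = -4/3 (k = -⅓ - 1 = -4/3 ≈ -1.3333)
V = 126 (V = 83 + 43 = 126)
j(S) = -4/3 - S
H = 23/9 (H = ((-4/3 - 1*(-2)) + 7)/3 = ((-4/3 + 2) + 7)/3 = (⅔ + 7)/3 = (⅓)*(23/3) = 23/9 ≈ 2.5556)
V + H*W = 126 + (23/9)*83 = 126 + 1909/9 = 3043/9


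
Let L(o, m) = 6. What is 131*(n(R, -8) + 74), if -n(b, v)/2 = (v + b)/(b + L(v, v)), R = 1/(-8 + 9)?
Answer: 9956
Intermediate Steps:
R = 1 (R = 1/1 = 1)
n(b, v) = -2*(b + v)/(6 + b) (n(b, v) = -2*(v + b)/(b + 6) = -2*(b + v)/(6 + b))
131*(n(R, -8) + 74) = 131*(2*(-1*1 - 1*(-8))/(6 + 1) + 74) = 131*(2*(-1 + 8)/7 + 74) = 131*(2*(1/7)*7 + 74) = 131*(2 + 74) = 131*76 = 9956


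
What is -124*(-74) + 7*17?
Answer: 9295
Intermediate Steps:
-124*(-74) + 7*17 = 9176 + 119 = 9295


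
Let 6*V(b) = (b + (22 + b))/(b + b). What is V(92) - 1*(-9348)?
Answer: 5160199/552 ≈ 9348.2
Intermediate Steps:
V(b) = (22 + 2*b)/(12*b) (V(b) = ((b + (22 + b))/(b + b))/6 = ((22 + 2*b)/((2*b)))/6 = ((22 + 2*b)*(1/(2*b)))/6 = ((22 + 2*b)/(2*b))/6 = (22 + 2*b)/(12*b))
V(92) - 1*(-9348) = (⅙)*(11 + 92)/92 - 1*(-9348) = (⅙)*(1/92)*103 + 9348 = 103/552 + 9348 = 5160199/552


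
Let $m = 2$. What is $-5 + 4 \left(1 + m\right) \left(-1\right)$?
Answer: $-17$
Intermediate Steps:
$-5 + 4 \left(1 + m\right) \left(-1\right) = -5 + 4 \left(1 + 2\right) \left(-1\right) = -5 + 4 \cdot 3 \left(-1\right) = -5 + 4 \left(-3\right) = -5 - 12 = -17$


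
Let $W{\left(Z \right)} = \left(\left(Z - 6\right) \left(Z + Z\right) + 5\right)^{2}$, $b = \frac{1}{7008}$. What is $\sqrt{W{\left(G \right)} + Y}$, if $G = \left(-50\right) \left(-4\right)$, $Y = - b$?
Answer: $\frac{\sqrt{18486198418881162}}{1752} \approx 77605.0$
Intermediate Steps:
$b = \frac{1}{7008} \approx 0.00014269$
$Y = - \frac{1}{7008}$ ($Y = \left(-1\right) \frac{1}{7008} = - \frac{1}{7008} \approx -0.00014269$)
$G = 200$
$W{\left(Z \right)} = \left(5 + 2 Z \left(-6 + Z\right)\right)^{2}$ ($W{\left(Z \right)} = \left(\left(-6 + Z\right) 2 Z + 5\right)^{2} = \left(2 Z \left(-6 + Z\right) + 5\right)^{2} = \left(5 + 2 Z \left(-6 + Z\right)\right)^{2}$)
$\sqrt{W{\left(G \right)} + Y} = \sqrt{\left(5 - 2400 + 2 \cdot 200^{2}\right)^{2} - \frac{1}{7008}} = \sqrt{\left(5 - 2400 + 2 \cdot 40000\right)^{2} - \frac{1}{7008}} = \sqrt{\left(5 - 2400 + 80000\right)^{2} - \frac{1}{7008}} = \sqrt{77605^{2} - \frac{1}{7008}} = \sqrt{6022536025 - \frac{1}{7008}} = \sqrt{\frac{42205932463199}{7008}} = \frac{\sqrt{18486198418881162}}{1752}$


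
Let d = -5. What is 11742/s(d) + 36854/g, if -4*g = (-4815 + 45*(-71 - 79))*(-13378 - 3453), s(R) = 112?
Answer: 1142784918269/10900428840 ≈ 104.84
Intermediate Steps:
g = -194650515/4 (g = -(-4815 + 45*(-71 - 79))*(-13378 - 3453)/4 = -(-4815 + 45*(-150))*(-16831)/4 = -(-4815 - 6750)*(-16831)/4 = -(-11565)*(-16831)/4 = -¼*194650515 = -194650515/4 ≈ -4.8663e+7)
11742/s(d) + 36854/g = 11742/112 + 36854/(-194650515/4) = 11742*(1/112) + 36854*(-4/194650515) = 5871/56 - 147416/194650515 = 1142784918269/10900428840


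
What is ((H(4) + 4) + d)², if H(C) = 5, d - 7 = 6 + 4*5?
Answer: 1764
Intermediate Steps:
d = 33 (d = 7 + (6 + 4*5) = 7 + (6 + 20) = 7 + 26 = 33)
((H(4) + 4) + d)² = ((5 + 4) + 33)² = (9 + 33)² = 42² = 1764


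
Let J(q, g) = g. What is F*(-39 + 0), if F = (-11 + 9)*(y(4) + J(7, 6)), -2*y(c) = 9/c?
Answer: 1521/4 ≈ 380.25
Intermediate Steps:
y(c) = -9/(2*c)
F = -39/4 (F = (-11 + 9)*(-9/2/4 + 6) = -2*(-9/2*¼ + 6) = -2*(-9/8 + 6) = -2*39/8 = -39/4 ≈ -9.7500)
F*(-39 + 0) = -39*(-39 + 0)/4 = -39/4*(-39) = 1521/4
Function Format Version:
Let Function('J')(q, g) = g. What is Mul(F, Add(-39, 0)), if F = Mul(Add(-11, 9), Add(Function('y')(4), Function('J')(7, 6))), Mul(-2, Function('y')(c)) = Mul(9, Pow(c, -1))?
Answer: Rational(1521, 4) ≈ 380.25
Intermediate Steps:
Function('y')(c) = Mul(Rational(-9, 2), Pow(c, -1)) (Function('y')(c) = Mul(Rational(-1, 2), Mul(9, Pow(c, -1))) = Mul(Rational(-9, 2), Pow(c, -1)))
F = Rational(-39, 4) (F = Mul(Add(-11, 9), Add(Mul(Rational(-9, 2), Pow(4, -1)), 6)) = Mul(-2, Add(Mul(Rational(-9, 2), Rational(1, 4)), 6)) = Mul(-2, Add(Rational(-9, 8), 6)) = Mul(-2, Rational(39, 8)) = Rational(-39, 4) ≈ -9.7500)
Mul(F, Add(-39, 0)) = Mul(Rational(-39, 4), Add(-39, 0)) = Mul(Rational(-39, 4), -39) = Rational(1521, 4)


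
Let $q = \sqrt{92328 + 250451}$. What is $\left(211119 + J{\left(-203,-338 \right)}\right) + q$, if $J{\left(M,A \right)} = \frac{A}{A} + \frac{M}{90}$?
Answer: $\frac{19000597}{90} + \sqrt{342779} \approx 2.117 \cdot 10^{5}$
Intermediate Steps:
$J{\left(M,A \right)} = 1 + \frac{M}{90}$ ($J{\left(M,A \right)} = 1 + M \frac{1}{90} = 1 + \frac{M}{90}$)
$q = \sqrt{342779} \approx 585.47$
$\left(211119 + J{\left(-203,-338 \right)}\right) + q = \left(211119 + \left(1 + \frac{1}{90} \left(-203\right)\right)\right) + \sqrt{342779} = \left(211119 + \left(1 - \frac{203}{90}\right)\right) + \sqrt{342779} = \left(211119 - \frac{113}{90}\right) + \sqrt{342779} = \frac{19000597}{90} + \sqrt{342779}$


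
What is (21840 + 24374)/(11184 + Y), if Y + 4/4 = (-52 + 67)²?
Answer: 23107/5704 ≈ 4.0510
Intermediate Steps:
Y = 224 (Y = -1 + (-52 + 67)² = -1 + 15² = -1 + 225 = 224)
(21840 + 24374)/(11184 + Y) = (21840 + 24374)/(11184 + 224) = 46214/11408 = 46214*(1/11408) = 23107/5704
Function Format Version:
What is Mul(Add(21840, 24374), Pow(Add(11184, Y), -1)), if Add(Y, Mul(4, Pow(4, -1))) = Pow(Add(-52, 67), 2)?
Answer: Rational(23107, 5704) ≈ 4.0510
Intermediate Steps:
Y = 224 (Y = Add(-1, Pow(Add(-52, 67), 2)) = Add(-1, Pow(15, 2)) = Add(-1, 225) = 224)
Mul(Add(21840, 24374), Pow(Add(11184, Y), -1)) = Mul(Add(21840, 24374), Pow(Add(11184, 224), -1)) = Mul(46214, Pow(11408, -1)) = Mul(46214, Rational(1, 11408)) = Rational(23107, 5704)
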